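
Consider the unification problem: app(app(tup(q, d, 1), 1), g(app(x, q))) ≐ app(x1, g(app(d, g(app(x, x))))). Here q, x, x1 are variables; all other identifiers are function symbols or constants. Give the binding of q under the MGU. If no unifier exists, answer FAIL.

Decompose app/2: app(tup(q, d, 1), 1) ≐ x1,  g(app(x, q)) ≐ g(app(d, g(app(x, x)))).
Bind x1 := app(tup(q, d, 1), 1); no other remaining equation mentions x1.
Decompose g/1: app(x, q) ≐ app(d, g(app(x, x))).
Decompose app/2: x ≐ d,  q ≐ g(app(x, x)).
Bind x := d; substituting into the remaining equation gives: q ≐ g(app(d, d)).
Bind q := g(app(d, d)). Substituting into the earlier binding gives x1 := app(tup(g(app(d, d)), d, 1), 1).
MGU = { x1 -> app(tup(g(app(d, d)), d, 1), 1), x -> d, q -> g(app(d, d)) }, so q -> g(app(d, d)).

g(app(d, d))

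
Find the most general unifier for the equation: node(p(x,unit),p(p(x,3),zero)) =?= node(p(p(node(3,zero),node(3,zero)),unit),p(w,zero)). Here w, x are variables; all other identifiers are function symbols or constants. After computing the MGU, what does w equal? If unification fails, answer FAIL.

Decompose node/2: p(x,unit) =?= p(p(node(3,zero),node(3,zero)),unit),  p(p(x,3),zero) =?= p(w,zero).
Decompose p/2: x =?= p(node(3,zero),node(3,zero)),  unit =?= unit.
Bind x := p(node(3,zero),node(3,zero)); substituting into the one remaining equation that mentions x gives: p(p(p(node(3,zero),node(3,zero)),3),zero) =?= p(w,zero).
Delete trivial equation unit =?= unit.
Decompose p/2: p(p(node(3,zero),node(3,zero)),3) =?= w,  zero =?= zero.
Bind w := p(p(node(3,zero),node(3,zero)),3); no other remaining equation mentions w.
Delete trivial equation zero =?= zero.
MGU = { x ↦ p(node(3,zero),node(3,zero)), w ↦ p(p(node(3,zero),node(3,zero)),3) }, so w ↦ p(p(node(3,zero),node(3,zero)),3).

p(p(node(3,zero),node(3,zero)),3)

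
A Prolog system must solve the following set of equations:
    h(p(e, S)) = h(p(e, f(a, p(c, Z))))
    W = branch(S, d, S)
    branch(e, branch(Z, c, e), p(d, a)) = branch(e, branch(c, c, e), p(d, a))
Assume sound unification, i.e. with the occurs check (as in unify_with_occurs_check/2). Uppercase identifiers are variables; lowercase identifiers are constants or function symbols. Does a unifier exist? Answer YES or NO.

Decompose h/1: p(e, S) = p(e, f(a, p(c, Z))).
Decompose p/2: e = e,  S = f(a, p(c, Z)).
Delete trivial equation e = e.
Bind S := f(a, p(c, Z)); substituting into the one remaining equation that mentions S gives: W = branch(f(a, p(c, Z)), d, f(a, p(c, Z))).
Bind W := branch(f(a, p(c, Z)), d, f(a, p(c, Z))); no other remaining equation mentions W.
Decompose branch/3: e = e,  branch(Z, c, e) = branch(c, c, e),  p(d, a) = p(d, a).
Delete trivial equation e = e.
Decompose branch/3: Z = c,  c = c,  e = e.
Bind Z := c; no other remaining equation mentions Z. Substituting into the earlier bindings gives S := f(a, p(c, c)), W := branch(f(a, p(c, c)), d, f(a, p(c, c))).
Delete trivial equation c = c.
Delete trivial equation e = e.
Delete trivial equation p(d, a) = p(d, a).
No equations remain and no clash or occurs-check failure arose, so a unifier exists.

YES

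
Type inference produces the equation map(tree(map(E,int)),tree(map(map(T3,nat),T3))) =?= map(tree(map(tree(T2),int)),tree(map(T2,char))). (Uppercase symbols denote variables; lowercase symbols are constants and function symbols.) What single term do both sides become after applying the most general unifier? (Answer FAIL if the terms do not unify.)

map(tree(map(tree(map(char,nat)),int)),tree(map(map(char,nat),char)))

Decompose map/2: tree(map(E,int)) =?= tree(map(tree(T2),int)),  tree(map(map(T3,nat),T3)) =?= tree(map(T2,char)).
Decompose tree/1: map(E,int) =?= map(tree(T2),int).
Decompose map/2: E =?= tree(T2),  int =?= int.
Bind E := tree(T2); no other remaining equation mentions E.
Delete trivial equation int =?= int.
Decompose tree/1: map(map(T3,nat),T3) =?= map(T2,char).
Decompose map/2: map(T3,nat) =?= T2,  T3 =?= char.
Bind T2 := map(T3,nat); no other remaining equation mentions T2. Substituting into the earlier binding gives E := tree(map(T3,nat)).
Bind T3 := char. Substituting into the earlier bindings gives E := tree(map(char,nat)), T2 := map(char,nat).
Applying the MGU to either side gives map(tree(map(tree(map(char,nat)),int)),tree(map(map(char,nat),char))).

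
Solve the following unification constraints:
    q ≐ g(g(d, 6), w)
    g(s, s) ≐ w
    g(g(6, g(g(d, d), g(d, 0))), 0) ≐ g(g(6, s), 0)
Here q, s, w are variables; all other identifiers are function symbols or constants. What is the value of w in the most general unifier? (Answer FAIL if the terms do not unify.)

Bind q := g(g(d, 6), w); no other remaining equation mentions q.
Bind w := g(s, s); no other remaining equation mentions w. Substituting into the earlier binding gives q := g(g(d, 6), g(s, s)).
Decompose g/2: g(6, g(g(d, d), g(d, 0))) ≐ g(6, s),  0 ≐ 0.
Decompose g/2: 6 ≐ 6,  g(g(d, d), g(d, 0)) ≐ s.
Delete trivial equation 6 ≐ 6.
Bind s := g(g(d, d), g(d, 0)); no other remaining equation mentions s. Substituting into the earlier bindings gives q := g(g(d, 6), g(g(g(d, d), g(d, 0)), g(g(d, d), g(d, 0)))), w := g(g(g(d, d), g(d, 0)), g(g(d, d), g(d, 0))).
Delete trivial equation 0 ≐ 0.
MGU = { q -> g(g(d, 6), g(g(g(d, d), g(d, 0)), g(g(d, d), g(d, 0)))), w -> g(g(g(d, d), g(d, 0)), g(g(d, d), g(d, 0))), s -> g(g(d, d), g(d, 0)) }, so w -> g(g(g(d, d), g(d, 0)), g(g(d, d), g(d, 0))).

g(g(g(d, d), g(d, 0)), g(g(d, d), g(d, 0)))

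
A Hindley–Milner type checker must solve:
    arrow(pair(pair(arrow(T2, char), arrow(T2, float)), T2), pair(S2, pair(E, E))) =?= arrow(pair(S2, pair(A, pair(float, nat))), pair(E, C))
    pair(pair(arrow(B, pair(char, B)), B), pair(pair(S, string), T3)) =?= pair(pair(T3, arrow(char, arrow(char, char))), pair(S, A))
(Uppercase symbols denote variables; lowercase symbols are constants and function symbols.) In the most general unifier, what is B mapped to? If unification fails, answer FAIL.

Decompose arrow/2: pair(pair(arrow(T2, char), arrow(T2, float)), T2) =?= pair(S2, pair(A, pair(float, nat))),  pair(S2, pair(E, E)) =?= pair(E, C).
Decompose pair/2: pair(arrow(T2, char), arrow(T2, float)) =?= S2,  T2 =?= pair(A, pair(float, nat)).
Bind S2 := pair(arrow(T2, char), arrow(T2, float)); substituting into the one remaining equation that mentions S2 gives: pair(pair(arrow(T2, char), arrow(T2, float)), pair(E, E)) =?= pair(E, C).
Bind T2 := pair(A, pair(float, nat)); substituting into the one remaining equation that mentions T2 gives: pair(pair(arrow(pair(A, pair(float, nat)), char), arrow(pair(A, pair(float, nat)), float)), pair(E, E)) =?= pair(E, C). Substituting into the earlier binding gives S2 := pair(arrow(pair(A, pair(float, nat)), char), arrow(pair(A, pair(float, nat)), float)).
Decompose pair/2: pair(arrow(pair(A, pair(float, nat)), char), arrow(pair(A, pair(float, nat)), float)) =?= E,  pair(E, E) =?= C.
Bind E := pair(arrow(pair(A, pair(float, nat)), char), arrow(pair(A, pair(float, nat)), float)); substituting into the one remaining equation that mentions E gives: pair(pair(arrow(pair(A, pair(float, nat)), char), arrow(pair(A, pair(float, nat)), float)), pair(arrow(pair(A, pair(float, nat)), char), arrow(pair(A, pair(float, nat)), float))) =?= C.
Bind C := pair(pair(arrow(pair(A, pair(float, nat)), char), arrow(pair(A, pair(float, nat)), float)), pair(arrow(pair(A, pair(float, nat)), char), arrow(pair(A, pair(float, nat)), float))); no other remaining equation mentions C.
Decompose pair/2: pair(arrow(B, pair(char, B)), B) =?= pair(T3, arrow(char, arrow(char, char))),  pair(pair(S, string), T3) =?= pair(S, A).
Decompose pair/2: arrow(B, pair(char, B)) =?= T3,  B =?= arrow(char, arrow(char, char)).
Bind T3 := arrow(B, pair(char, B)); substituting into the one remaining equation that mentions T3 gives: pair(pair(S, string), arrow(B, pair(char, B))) =?= pair(S, A).
Bind B := arrow(char, arrow(char, char)); substituting into the remaining equation gives: pair(pair(S, string), arrow(arrow(char, arrow(char, char)), pair(char, arrow(char, arrow(char, char))))) =?= pair(S, A). Substituting into the earlier binding gives T3 := arrow(arrow(char, arrow(char, char)), pair(char, arrow(char, arrow(char, char)))).
Decompose pair/2: pair(S, string) =?= S,  arrow(arrow(char, arrow(char, char)), pair(char, arrow(char, arrow(char, char)))) =?= A.
Occurs check fails: S occurs in pair(S, string); the equation S =?= pair(S, string) has no finite solution.

FAIL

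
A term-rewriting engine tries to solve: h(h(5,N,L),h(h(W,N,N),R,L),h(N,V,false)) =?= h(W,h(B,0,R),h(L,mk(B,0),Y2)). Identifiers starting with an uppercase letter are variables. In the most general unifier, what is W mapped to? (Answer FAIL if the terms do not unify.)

h(5,0,0)

Decompose h/3: h(5,N,L) =?= W,  h(h(W,N,N),R,L) =?= h(B,0,R),  h(N,V,false) =?= h(L,mk(B,0),Y2).
Bind W := h(5,N,L); substituting into the one remaining equation that mentions W gives: h(h(h(5,N,L),N,N),R,L) =?= h(B,0,R).
Decompose h/3: h(h(5,N,L),N,N) =?= B,  R =?= 0,  L =?= R.
Bind B := h(h(5,N,L),N,N); substituting into the one remaining equation that mentions B gives: h(N,V,false) =?= h(L,mk(h(h(5,N,L),N,N),0),Y2).
Bind R := 0; substituting into the one remaining equation that mentions R gives: L =?= 0.
Bind L := 0; substituting into the remaining equation gives: h(N,V,false) =?= h(0,mk(h(h(5,N,0),N,N),0),Y2). Substituting into the earlier bindings gives W := h(5,N,0), B := h(h(5,N,0),N,N).
Decompose h/3: N =?= 0,  V =?= mk(h(h(5,N,0),N,N),0),  false =?= Y2.
Bind N := 0; substituting into the one remaining equation that mentions N gives: V =?= mk(h(h(5,0,0),0,0),0). Substituting into the earlier bindings gives W := h(5,0,0), B := h(h(5,0,0),0,0).
Bind V := mk(h(h(5,0,0),0,0),0); no other remaining equation mentions V.
Bind Y2 := false.
MGU = { W ↦ h(5,0,0), B ↦ h(h(5,0,0),0,0), R ↦ 0, L ↦ 0, N ↦ 0, V ↦ mk(h(h(5,0,0),0,0),0), Y2 ↦ false }, so W ↦ h(5,0,0).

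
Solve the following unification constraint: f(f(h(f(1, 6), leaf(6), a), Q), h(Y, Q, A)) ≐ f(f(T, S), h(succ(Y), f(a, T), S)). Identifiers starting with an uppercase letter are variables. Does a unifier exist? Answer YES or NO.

NO

Decompose f/2: f(h(f(1, 6), leaf(6), a), Q) ≐ f(T, S),  h(Y, Q, A) ≐ h(succ(Y), f(a, T), S).
Decompose f/2: h(f(1, 6), leaf(6), a) ≐ T,  Q ≐ S.
Bind T := h(f(1, 6), leaf(6), a); substituting into the one remaining equation that mentions T gives: h(Y, Q, A) ≐ h(succ(Y), f(a, h(f(1, 6), leaf(6), a)), S).
Bind Q := S; substituting into the remaining equation gives: h(Y, S, A) ≐ h(succ(Y), f(a, h(f(1, 6), leaf(6), a)), S).
Decompose h/3: Y ≐ succ(Y),  S ≐ f(a, h(f(1, 6), leaf(6), a)),  A ≐ S.
Occurs check fails: Y occurs in succ(Y); the equation Y ≐ succ(Y) has no finite solution.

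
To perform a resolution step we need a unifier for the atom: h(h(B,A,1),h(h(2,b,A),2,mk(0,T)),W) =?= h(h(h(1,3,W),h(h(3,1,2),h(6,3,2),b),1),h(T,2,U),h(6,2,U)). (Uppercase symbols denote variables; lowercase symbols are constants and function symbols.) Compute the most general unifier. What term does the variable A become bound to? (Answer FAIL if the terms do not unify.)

Decompose h/3: h(B,A,1) =?= h(h(1,3,W),h(h(3,1,2),h(6,3,2),b),1),  h(h(2,b,A),2,mk(0,T)) =?= h(T,2,U),  W =?= h(6,2,U).
Decompose h/3: B =?= h(1,3,W),  A =?= h(h(3,1,2),h(6,3,2),b),  1 =?= 1.
Bind B := h(1,3,W); no other remaining equation mentions B.
Bind A := h(h(3,1,2),h(6,3,2),b); substituting into the one remaining equation that mentions A gives: h(h(2,b,h(h(3,1,2),h(6,3,2),b)),2,mk(0,T)) =?= h(T,2,U).
Delete trivial equation 1 =?= 1.
Decompose h/3: h(2,b,h(h(3,1,2),h(6,3,2),b)) =?= T,  2 =?= 2,  mk(0,T) =?= U.
Bind T := h(2,b,h(h(3,1,2),h(6,3,2),b)); substituting into the one remaining equation that mentions T gives: mk(0,h(2,b,h(h(3,1,2),h(6,3,2),b))) =?= U.
Delete trivial equation 2 =?= 2.
Bind U := mk(0,h(2,b,h(h(3,1,2),h(6,3,2),b))); substituting into the remaining equation gives: W =?= h(6,2,mk(0,h(2,b,h(h(3,1,2),h(6,3,2),b)))).
Bind W := h(6,2,mk(0,h(2,b,h(h(3,1,2),h(6,3,2),b)))). Substituting into the earlier binding gives B := h(1,3,h(6,2,mk(0,h(2,b,h(h(3,1,2),h(6,3,2),b))))).
MGU = { B := h(1,3,h(6,2,mk(0,h(2,b,h(h(3,1,2),h(6,3,2),b))))), A := h(h(3,1,2),h(6,3,2),b), T := h(2,b,h(h(3,1,2),h(6,3,2),b)), U := mk(0,h(2,b,h(h(3,1,2),h(6,3,2),b))), W := h(6,2,mk(0,h(2,b,h(h(3,1,2),h(6,3,2),b)))) }, so A := h(h(3,1,2),h(6,3,2),b).

h(h(3,1,2),h(6,3,2),b)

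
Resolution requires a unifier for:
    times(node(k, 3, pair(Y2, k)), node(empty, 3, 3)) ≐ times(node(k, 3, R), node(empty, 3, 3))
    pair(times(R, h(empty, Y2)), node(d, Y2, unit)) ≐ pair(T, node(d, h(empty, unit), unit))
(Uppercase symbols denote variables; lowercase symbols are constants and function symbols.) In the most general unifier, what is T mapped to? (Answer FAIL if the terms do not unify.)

times(pair(h(empty, unit), k), h(empty, h(empty, unit)))

Decompose times/2: node(k, 3, pair(Y2, k)) ≐ node(k, 3, R),  node(empty, 3, 3) ≐ node(empty, 3, 3).
Decompose node/3: k ≐ k,  3 ≐ 3,  pair(Y2, k) ≐ R.
Delete trivial equation k ≐ k.
Delete trivial equation 3 ≐ 3.
Bind R := pair(Y2, k); substituting into the one remaining equation that mentions R gives: pair(times(pair(Y2, k), h(empty, Y2)), node(d, Y2, unit)) ≐ pair(T, node(d, h(empty, unit), unit)).
Delete trivial equation node(empty, 3, 3) ≐ node(empty, 3, 3).
Decompose pair/2: times(pair(Y2, k), h(empty, Y2)) ≐ T,  node(d, Y2, unit) ≐ node(d, h(empty, unit), unit).
Bind T := times(pair(Y2, k), h(empty, Y2)); no other remaining equation mentions T.
Decompose node/3: d ≐ d,  Y2 ≐ h(empty, unit),  unit ≐ unit.
Delete trivial equation d ≐ d.
Bind Y2 := h(empty, unit); no other remaining equation mentions Y2. Substituting into the earlier bindings gives R := pair(h(empty, unit), k), T := times(pair(h(empty, unit), k), h(empty, h(empty, unit))).
Delete trivial equation unit ≐ unit.
MGU = { R -> pair(h(empty, unit), k), T -> times(pair(h(empty, unit), k), h(empty, h(empty, unit))), Y2 -> h(empty, unit) }, so T -> times(pair(h(empty, unit), k), h(empty, h(empty, unit))).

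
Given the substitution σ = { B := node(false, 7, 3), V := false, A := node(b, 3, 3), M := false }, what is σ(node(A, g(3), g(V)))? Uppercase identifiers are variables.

node(node(b, 3, 3), g(3), g(false))

Replace each occurrence of V with false.
Replace each occurrence of A with node(b, 3, 3).
Result: node(node(b, 3, 3), g(3), g(false)).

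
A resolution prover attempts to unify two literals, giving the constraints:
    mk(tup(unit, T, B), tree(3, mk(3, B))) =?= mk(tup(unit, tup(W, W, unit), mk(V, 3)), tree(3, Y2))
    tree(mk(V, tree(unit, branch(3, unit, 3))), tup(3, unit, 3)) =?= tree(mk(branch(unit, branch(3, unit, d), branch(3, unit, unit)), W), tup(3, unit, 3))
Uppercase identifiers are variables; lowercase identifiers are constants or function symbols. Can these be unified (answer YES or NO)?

YES

Decompose mk/2: tup(unit, T, B) =?= tup(unit, tup(W, W, unit), mk(V, 3)),  tree(3, mk(3, B)) =?= tree(3, Y2).
Decompose tup/3: unit =?= unit,  T =?= tup(W, W, unit),  B =?= mk(V, 3).
Delete trivial equation unit =?= unit.
Bind T := tup(W, W, unit); no other remaining equation mentions T.
Bind B := mk(V, 3); substituting into the one remaining equation that mentions B gives: tree(3, mk(3, mk(V, 3))) =?= tree(3, Y2).
Decompose tree/2: 3 =?= 3,  mk(3, mk(V, 3)) =?= Y2.
Delete trivial equation 3 =?= 3.
Bind Y2 := mk(3, mk(V, 3)); no other remaining equation mentions Y2.
Decompose tree/2: mk(V, tree(unit, branch(3, unit, 3))) =?= mk(branch(unit, branch(3, unit, d), branch(3, unit, unit)), W),  tup(3, unit, 3) =?= tup(3, unit, 3).
Decompose mk/2: V =?= branch(unit, branch(3, unit, d), branch(3, unit, unit)),  tree(unit, branch(3, unit, 3)) =?= W.
Bind V := branch(unit, branch(3, unit, d), branch(3, unit, unit)); no other remaining equation mentions V. Substituting into the earlier bindings gives B := mk(branch(unit, branch(3, unit, d), branch(3, unit, unit)), 3), Y2 := mk(3, mk(branch(unit, branch(3, unit, d), branch(3, unit, unit)), 3)).
Bind W := tree(unit, branch(3, unit, 3)); no other remaining equation mentions W. Substituting into the earlier binding gives T := tup(tree(unit, branch(3, unit, 3)), tree(unit, branch(3, unit, 3)), unit).
Delete trivial equation tup(3, unit, 3) =?= tup(3, unit, 3).
No equations remain and no clash or occurs-check failure arose, so a unifier exists.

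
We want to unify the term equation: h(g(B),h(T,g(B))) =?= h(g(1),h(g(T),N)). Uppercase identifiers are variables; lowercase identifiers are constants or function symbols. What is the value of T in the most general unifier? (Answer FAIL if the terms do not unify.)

Decompose h/2: g(B) =?= g(1),  h(T,g(B)) =?= h(g(T),N).
Decompose g/1: B =?= 1.
Bind B := 1; substituting into the remaining equation gives: h(T,g(1)) =?= h(g(T),N).
Decompose h/2: T =?= g(T),  g(1) =?= N.
Occurs check fails: T occurs in g(T); the equation T =?= g(T) has no finite solution.

FAIL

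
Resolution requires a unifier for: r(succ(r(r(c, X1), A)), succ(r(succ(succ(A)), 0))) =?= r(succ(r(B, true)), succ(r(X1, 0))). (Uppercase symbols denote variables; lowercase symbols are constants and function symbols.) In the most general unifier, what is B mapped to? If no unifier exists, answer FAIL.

Decompose r/2: succ(r(r(c, X1), A)) =?= succ(r(B, true)),  succ(r(succ(succ(A)), 0)) =?= succ(r(X1, 0)).
Decompose succ/1: r(r(c, X1), A) =?= r(B, true).
Decompose r/2: r(c, X1) =?= B,  A =?= true.
Bind B := r(c, X1); no other remaining equation mentions B.
Bind A := true; substituting into the remaining equation gives: succ(r(succ(succ(true)), 0)) =?= succ(r(X1, 0)).
Decompose succ/1: r(succ(succ(true)), 0) =?= r(X1, 0).
Decompose r/2: succ(succ(true)) =?= X1,  0 =?= 0.
Bind X1 := succ(succ(true)); no other remaining equation mentions X1. Substituting into the earlier binding gives B := r(c, succ(succ(true))).
Delete trivial equation 0 =?= 0.
MGU = { B -> r(c, succ(succ(true))), A -> true, X1 -> succ(succ(true)) }, so B -> r(c, succ(succ(true))).

r(c, succ(succ(true)))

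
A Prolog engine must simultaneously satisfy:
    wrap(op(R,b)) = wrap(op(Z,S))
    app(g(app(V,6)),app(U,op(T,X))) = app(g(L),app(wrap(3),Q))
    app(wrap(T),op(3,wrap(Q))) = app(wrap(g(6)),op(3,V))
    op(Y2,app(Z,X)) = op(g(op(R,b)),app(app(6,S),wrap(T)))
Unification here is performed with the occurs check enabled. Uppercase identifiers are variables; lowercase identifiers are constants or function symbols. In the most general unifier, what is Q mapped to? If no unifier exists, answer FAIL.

Decompose wrap/1: op(R,b) = op(Z,S).
Decompose op/2: R = Z,  b = S.
Bind R := Z; substituting into the one remaining equation that mentions R gives: op(Y2,app(Z,X)) = op(g(op(Z,b)),app(app(6,S),wrap(T))).
Bind S := b; substituting into the one remaining equation that mentions S gives: op(Y2,app(Z,X)) = op(g(op(Z,b)),app(app(6,b),wrap(T))).
Decompose app/2: g(app(V,6)) = g(L),  app(U,op(T,X)) = app(wrap(3),Q).
Decompose g/1: app(V,6) = L.
Bind L := app(V,6); no other remaining equation mentions L.
Decompose app/2: U = wrap(3),  op(T,X) = Q.
Bind U := wrap(3); no other remaining equation mentions U.
Bind Q := op(T,X); substituting into the one remaining equation that mentions Q gives: app(wrap(T),op(3,wrap(op(T,X)))) = app(wrap(g(6)),op(3,V)).
Decompose app/2: wrap(T) = wrap(g(6)),  op(3,wrap(op(T,X))) = op(3,V).
Decompose wrap/1: T = g(6).
Bind T := g(6); substituting into the remaining equations gives: op(3,wrap(op(g(6),X))) = op(3,V),  op(Y2,app(Z,X)) = op(g(op(Z,b)),app(app(6,b),wrap(g(6)))). Substituting into the earlier binding gives Q := op(g(6),X).
Decompose op/2: 3 = 3,  wrap(op(g(6),X)) = V.
Delete trivial equation 3 = 3.
Bind V := wrap(op(g(6),X)); no other remaining equation mentions V. Substituting into the earlier binding gives L := app(wrap(op(g(6),X)),6).
Decompose op/2: Y2 = g(op(Z,b)),  app(Z,X) = app(app(6,b),wrap(g(6))).
Bind Y2 := g(op(Z,b)); no other remaining equation mentions Y2.
Decompose app/2: Z = app(6,b),  X = wrap(g(6)).
Bind Z := app(6,b); no other remaining equation mentions Z. Substituting into the earlier bindings gives R := app(6,b), Y2 := g(op(app(6,b),b)).
Bind X := wrap(g(6)). Substituting into the earlier bindings gives L := app(wrap(op(g(6),wrap(g(6)))),6), Q := op(g(6),wrap(g(6))), V := wrap(op(g(6),wrap(g(6)))).
MGU = { R ↦ app(6,b), S ↦ b, L ↦ app(wrap(op(g(6),wrap(g(6)))),6), U ↦ wrap(3), Q ↦ op(g(6),wrap(g(6))), T ↦ g(6), V ↦ wrap(op(g(6),wrap(g(6)))), Y2 ↦ g(op(app(6,b),b)), Z ↦ app(6,b), X ↦ wrap(g(6)) }, so Q ↦ op(g(6),wrap(g(6))).

op(g(6),wrap(g(6)))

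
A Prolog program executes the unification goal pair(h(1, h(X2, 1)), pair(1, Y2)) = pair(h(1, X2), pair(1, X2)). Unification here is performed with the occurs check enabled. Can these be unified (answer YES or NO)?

NO

Decompose pair/2: h(1, h(X2, 1)) = h(1, X2),  pair(1, Y2) = pair(1, X2).
Decompose h/2: 1 = 1,  h(X2, 1) = X2.
Delete trivial equation 1 = 1.
Occurs check fails: X2 occurs in h(X2, 1); the equation X2 = h(X2, 1) has no finite solution.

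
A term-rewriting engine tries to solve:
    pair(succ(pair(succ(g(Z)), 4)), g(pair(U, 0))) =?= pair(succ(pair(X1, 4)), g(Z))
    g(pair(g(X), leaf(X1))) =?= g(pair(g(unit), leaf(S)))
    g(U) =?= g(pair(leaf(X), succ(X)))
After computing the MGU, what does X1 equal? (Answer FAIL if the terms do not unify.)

succ(g(pair(pair(leaf(unit), succ(unit)), 0)))

Decompose pair/2: succ(pair(succ(g(Z)), 4)) =?= succ(pair(X1, 4)),  g(pair(U, 0)) =?= g(Z).
Decompose succ/1: pair(succ(g(Z)), 4) =?= pair(X1, 4).
Decompose pair/2: succ(g(Z)) =?= X1,  4 =?= 4.
Bind X1 := succ(g(Z)); substituting into the one remaining equation that mentions X1 gives: g(pair(g(X), leaf(succ(g(Z))))) =?= g(pair(g(unit), leaf(S))).
Delete trivial equation 4 =?= 4.
Decompose g/1: pair(U, 0) =?= Z.
Bind Z := pair(U, 0); substituting into the one remaining equation that mentions Z gives: g(pair(g(X), leaf(succ(g(pair(U, 0)))))) =?= g(pair(g(unit), leaf(S))). Substituting into the earlier binding gives X1 := succ(g(pair(U, 0))).
Decompose g/1: pair(g(X), leaf(succ(g(pair(U, 0))))) =?= pair(g(unit), leaf(S)).
Decompose pair/2: g(X) =?= g(unit),  leaf(succ(g(pair(U, 0)))) =?= leaf(S).
Decompose g/1: X =?= unit.
Bind X := unit; substituting into the one remaining equation that mentions X gives: g(U) =?= g(pair(leaf(unit), succ(unit))).
Decompose leaf/1: succ(g(pair(U, 0))) =?= S.
Bind S := succ(g(pair(U, 0))); no other remaining equation mentions S.
Decompose g/1: U =?= pair(leaf(unit), succ(unit)).
Bind U := pair(leaf(unit), succ(unit)). Substituting into the earlier bindings gives X1 := succ(g(pair(pair(leaf(unit), succ(unit)), 0))), Z := pair(pair(leaf(unit), succ(unit)), 0), S := succ(g(pair(pair(leaf(unit), succ(unit)), 0))).
MGU = { X1 ↦ succ(g(pair(pair(leaf(unit), succ(unit)), 0))), Z ↦ pair(pair(leaf(unit), succ(unit)), 0), X ↦ unit, S ↦ succ(g(pair(pair(leaf(unit), succ(unit)), 0))), U ↦ pair(leaf(unit), succ(unit)) }, so X1 ↦ succ(g(pair(pair(leaf(unit), succ(unit)), 0))).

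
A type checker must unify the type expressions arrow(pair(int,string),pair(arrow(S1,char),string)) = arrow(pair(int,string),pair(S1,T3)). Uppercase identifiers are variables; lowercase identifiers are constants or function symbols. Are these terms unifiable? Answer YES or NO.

NO

Decompose arrow/2: pair(int,string) = pair(int,string),  pair(arrow(S1,char),string) = pair(S1,T3).
Delete trivial equation pair(int,string) = pair(int,string).
Decompose pair/2: arrow(S1,char) = S1,  string = T3.
Occurs check fails: S1 occurs in arrow(S1,char); the equation S1 = arrow(S1,char) has no finite solution.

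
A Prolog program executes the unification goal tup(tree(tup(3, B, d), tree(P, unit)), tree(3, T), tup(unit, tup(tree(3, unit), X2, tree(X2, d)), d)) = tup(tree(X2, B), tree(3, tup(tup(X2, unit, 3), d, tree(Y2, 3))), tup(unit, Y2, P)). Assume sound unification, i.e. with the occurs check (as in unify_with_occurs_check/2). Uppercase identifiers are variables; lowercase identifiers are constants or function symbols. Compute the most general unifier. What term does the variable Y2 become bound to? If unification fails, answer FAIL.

tup(tree(3, unit), tup(3, tree(d, unit), d), tree(tup(3, tree(d, unit), d), d))

Decompose tup/3: tree(tup(3, B, d), tree(P, unit)) = tree(X2, B),  tree(3, T) = tree(3, tup(tup(X2, unit, 3), d, tree(Y2, 3))),  tup(unit, tup(tree(3, unit), X2, tree(X2, d)), d) = tup(unit, Y2, P).
Decompose tree/2: tup(3, B, d) = X2,  tree(P, unit) = B.
Bind X2 := tup(3, B, d); substituting into the 2 remaining equations that mention X2 gives: tree(3, T) = tree(3, tup(tup(tup(3, B, d), unit, 3), d, tree(Y2, 3))),  tup(unit, tup(tree(3, unit), tup(3, B, d), tree(tup(3, B, d), d)), d) = tup(unit, Y2, P).
Bind B := tree(P, unit); substituting into the remaining equations gives: tree(3, T) = tree(3, tup(tup(tup(3, tree(P, unit), d), unit, 3), d, tree(Y2, 3))),  tup(unit, tup(tree(3, unit), tup(3, tree(P, unit), d), tree(tup(3, tree(P, unit), d), d)), d) = tup(unit, Y2, P). Substituting into the earlier binding gives X2 := tup(3, tree(P, unit), d).
Decompose tree/2: 3 = 3,  T = tup(tup(tup(3, tree(P, unit), d), unit, 3), d, tree(Y2, 3)).
Delete trivial equation 3 = 3.
Bind T := tup(tup(tup(3, tree(P, unit), d), unit, 3), d, tree(Y2, 3)); no other remaining equation mentions T.
Decompose tup/3: unit = unit,  tup(tree(3, unit), tup(3, tree(P, unit), d), tree(tup(3, tree(P, unit), d), d)) = Y2,  d = P.
Delete trivial equation unit = unit.
Bind Y2 := tup(tree(3, unit), tup(3, tree(P, unit), d), tree(tup(3, tree(P, unit), d), d)); no other remaining equation mentions Y2. Substituting into the earlier binding gives T := tup(tup(tup(3, tree(P, unit), d), unit, 3), d, tree(tup(tree(3, unit), tup(3, tree(P, unit), d), tree(tup(3, tree(P, unit), d), d)), 3)).
Bind P := d. Substituting into the earlier bindings gives X2 := tup(3, tree(d, unit), d), B := tree(d, unit), T := tup(tup(tup(3, tree(d, unit), d), unit, 3), d, tree(tup(tree(3, unit), tup(3, tree(d, unit), d), tree(tup(3, tree(d, unit), d), d)), 3)), Y2 := tup(tree(3, unit), tup(3, tree(d, unit), d), tree(tup(3, tree(d, unit), d), d)).
MGU = { X2 -> tup(3, tree(d, unit), d), B -> tree(d, unit), T -> tup(tup(tup(3, tree(d, unit), d), unit, 3), d, tree(tup(tree(3, unit), tup(3, tree(d, unit), d), tree(tup(3, tree(d, unit), d), d)), 3)), Y2 -> tup(tree(3, unit), tup(3, tree(d, unit), d), tree(tup(3, tree(d, unit), d), d)), P -> d }, so Y2 -> tup(tree(3, unit), tup(3, tree(d, unit), d), tree(tup(3, tree(d, unit), d), d)).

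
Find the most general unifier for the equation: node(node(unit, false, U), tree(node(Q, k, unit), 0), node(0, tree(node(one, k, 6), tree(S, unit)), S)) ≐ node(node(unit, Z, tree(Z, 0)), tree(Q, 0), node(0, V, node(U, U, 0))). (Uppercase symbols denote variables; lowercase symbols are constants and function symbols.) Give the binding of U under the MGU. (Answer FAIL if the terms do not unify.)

Decompose node/3: node(unit, false, U) ≐ node(unit, Z, tree(Z, 0)),  tree(node(Q, k, unit), 0) ≐ tree(Q, 0),  node(0, tree(node(one, k, 6), tree(S, unit)), S) ≐ node(0, V, node(U, U, 0)).
Decompose node/3: unit ≐ unit,  false ≐ Z,  U ≐ tree(Z, 0).
Delete trivial equation unit ≐ unit.
Bind Z := false; substituting into the one remaining equation that mentions Z gives: U ≐ tree(false, 0).
Bind U := tree(false, 0); substituting into the one remaining equation that mentions U gives: node(0, tree(node(one, k, 6), tree(S, unit)), S) ≐ node(0, V, node(tree(false, 0), tree(false, 0), 0)).
Decompose tree/2: node(Q, k, unit) ≐ Q,  0 ≐ 0.
Occurs check fails: Q occurs in node(Q, k, unit); the equation Q ≐ node(Q, k, unit) has no finite solution.

FAIL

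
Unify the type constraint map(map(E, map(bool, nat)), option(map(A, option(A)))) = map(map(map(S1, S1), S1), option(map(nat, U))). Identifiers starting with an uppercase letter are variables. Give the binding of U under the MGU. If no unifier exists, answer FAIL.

Decompose map/2: map(E, map(bool, nat)) = map(map(S1, S1), S1),  option(map(A, option(A))) = option(map(nat, U)).
Decompose map/2: E = map(S1, S1),  map(bool, nat) = S1.
Bind E := map(S1, S1); no other remaining equation mentions E.
Bind S1 := map(bool, nat); no other remaining equation mentions S1. Substituting into the earlier binding gives E := map(map(bool, nat), map(bool, nat)).
Decompose option/1: map(A, option(A)) = map(nat, U).
Decompose map/2: A = nat,  option(A) = U.
Bind A := nat; substituting into the remaining equation gives: option(nat) = U.
Bind U := option(nat).
MGU = { E ↦ map(map(bool, nat), map(bool, nat)), S1 ↦ map(bool, nat), A ↦ nat, U ↦ option(nat) }, so U ↦ option(nat).

option(nat)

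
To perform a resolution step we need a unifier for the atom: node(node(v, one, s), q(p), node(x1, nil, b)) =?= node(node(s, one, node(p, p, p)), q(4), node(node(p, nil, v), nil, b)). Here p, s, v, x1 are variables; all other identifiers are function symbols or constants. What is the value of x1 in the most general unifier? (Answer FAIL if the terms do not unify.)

Decompose node/3: node(v, one, s) =?= node(s, one, node(p, p, p)),  q(p) =?= q(4),  node(x1, nil, b) =?= node(node(p, nil, v), nil, b).
Decompose node/3: v =?= s,  one =?= one,  s =?= node(p, p, p).
Bind v := s; substituting into the one remaining equation that mentions v gives: node(x1, nil, b) =?= node(node(p, nil, s), nil, b).
Delete trivial equation one =?= one.
Bind s := node(p, p, p); substituting into the one remaining equation that mentions s gives: node(x1, nil, b) =?= node(node(p, nil, node(p, p, p)), nil, b). Substituting into the earlier binding gives v := node(p, p, p).
Decompose q/1: p =?= 4.
Bind p := 4; substituting into the remaining equation gives: node(x1, nil, b) =?= node(node(4, nil, node(4, 4, 4)), nil, b). Substituting into the earlier bindings gives v := node(4, 4, 4), s := node(4, 4, 4).
Decompose node/3: x1 =?= node(4, nil, node(4, 4, 4)),  nil =?= nil,  b =?= b.
Bind x1 := node(4, nil, node(4, 4, 4)); no other remaining equation mentions x1.
Delete trivial equation nil =?= nil.
Delete trivial equation b =?= b.
MGU = { v -> node(4, 4, 4), s -> node(4, 4, 4), p -> 4, x1 -> node(4, nil, node(4, 4, 4)) }, so x1 -> node(4, nil, node(4, 4, 4)).

node(4, nil, node(4, 4, 4))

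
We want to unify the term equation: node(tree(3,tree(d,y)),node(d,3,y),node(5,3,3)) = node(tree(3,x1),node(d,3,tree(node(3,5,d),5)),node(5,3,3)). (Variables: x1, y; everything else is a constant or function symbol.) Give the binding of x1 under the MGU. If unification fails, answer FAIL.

Decompose node/3: tree(3,tree(d,y)) = tree(3,x1),  node(d,3,y) = node(d,3,tree(node(3,5,d),5)),  node(5,3,3) = node(5,3,3).
Decompose tree/2: 3 = 3,  tree(d,y) = x1.
Delete trivial equation 3 = 3.
Bind x1 := tree(d,y); no other remaining equation mentions x1.
Decompose node/3: d = d,  3 = 3,  y = tree(node(3,5,d),5).
Delete trivial equation d = d.
Delete trivial equation 3 = 3.
Bind y := tree(node(3,5,d),5); no other remaining equation mentions y. Substituting into the earlier binding gives x1 := tree(d,tree(node(3,5,d),5)).
Delete trivial equation node(5,3,3) = node(5,3,3).
MGU = { x1 := tree(d,tree(node(3,5,d),5)), y := tree(node(3,5,d),5) }, so x1 := tree(d,tree(node(3,5,d),5)).

tree(d,tree(node(3,5,d),5))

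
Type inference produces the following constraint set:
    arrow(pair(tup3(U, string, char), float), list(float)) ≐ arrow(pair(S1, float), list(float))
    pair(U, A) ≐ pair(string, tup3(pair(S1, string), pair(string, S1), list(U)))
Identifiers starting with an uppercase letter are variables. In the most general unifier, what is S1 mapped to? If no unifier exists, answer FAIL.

Decompose arrow/2: pair(tup3(U, string, char), float) ≐ pair(S1, float),  list(float) ≐ list(float).
Decompose pair/2: tup3(U, string, char) ≐ S1,  float ≐ float.
Bind S1 := tup3(U, string, char); substituting into the one remaining equation that mentions S1 gives: pair(U, A) ≐ pair(string, tup3(pair(tup3(U, string, char), string), pair(string, tup3(U, string, char)), list(U))).
Delete trivial equation float ≐ float.
Delete trivial equation list(float) ≐ list(float).
Decompose pair/2: U ≐ string,  A ≐ tup3(pair(tup3(U, string, char), string), pair(string, tup3(U, string, char)), list(U)).
Bind U := string; substituting into the remaining equation gives: A ≐ tup3(pair(tup3(string, string, char), string), pair(string, tup3(string, string, char)), list(string)). Substituting into the earlier binding gives S1 := tup3(string, string, char).
Bind A := tup3(pair(tup3(string, string, char), string), pair(string, tup3(string, string, char)), list(string)).
MGU = { S1 -> tup3(string, string, char), U -> string, A -> tup3(pair(tup3(string, string, char), string), pair(string, tup3(string, string, char)), list(string)) }, so S1 -> tup3(string, string, char).

tup3(string, string, char)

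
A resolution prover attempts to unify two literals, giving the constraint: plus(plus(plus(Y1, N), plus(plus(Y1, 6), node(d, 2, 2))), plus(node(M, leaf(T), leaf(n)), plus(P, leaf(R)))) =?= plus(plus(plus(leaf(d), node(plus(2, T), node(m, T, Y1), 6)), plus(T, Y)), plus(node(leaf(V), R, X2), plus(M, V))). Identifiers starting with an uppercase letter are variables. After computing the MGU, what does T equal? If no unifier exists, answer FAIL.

plus(leaf(d), 6)

Decompose plus/2: plus(plus(Y1, N), plus(plus(Y1, 6), node(d, 2, 2))) =?= plus(plus(leaf(d), node(plus(2, T), node(m, T, Y1), 6)), plus(T, Y)),  plus(node(M, leaf(T), leaf(n)), plus(P, leaf(R))) =?= plus(node(leaf(V), R, X2), plus(M, V)).
Decompose plus/2: plus(Y1, N) =?= plus(leaf(d), node(plus(2, T), node(m, T, Y1), 6)),  plus(plus(Y1, 6), node(d, 2, 2)) =?= plus(T, Y).
Decompose plus/2: Y1 =?= leaf(d),  N =?= node(plus(2, T), node(m, T, Y1), 6).
Bind Y1 := leaf(d); substituting into the 2 remaining equations that mention Y1 gives: N =?= node(plus(2, T), node(m, T, leaf(d)), 6),  plus(plus(leaf(d), 6), node(d, 2, 2)) =?= plus(T, Y).
Bind N := node(plus(2, T), node(m, T, leaf(d)), 6); no other remaining equation mentions N.
Decompose plus/2: plus(leaf(d), 6) =?= T,  node(d, 2, 2) =?= Y.
Bind T := plus(leaf(d), 6); substituting into the one remaining equation that mentions T gives: plus(node(M, leaf(plus(leaf(d), 6)), leaf(n)), plus(P, leaf(R))) =?= plus(node(leaf(V), R, X2), plus(M, V)). Substituting into the earlier binding gives N := node(plus(2, plus(leaf(d), 6)), node(m, plus(leaf(d), 6), leaf(d)), 6).
Bind Y := node(d, 2, 2); no other remaining equation mentions Y.
Decompose plus/2: node(M, leaf(plus(leaf(d), 6)), leaf(n)) =?= node(leaf(V), R, X2),  plus(P, leaf(R)) =?= plus(M, V).
Decompose node/3: M =?= leaf(V),  leaf(plus(leaf(d), 6)) =?= R,  leaf(n) =?= X2.
Bind M := leaf(V); substituting into the one remaining equation that mentions M gives: plus(P, leaf(R)) =?= plus(leaf(V), V).
Bind R := leaf(plus(leaf(d), 6)); substituting into the one remaining equation that mentions R gives: plus(P, leaf(leaf(plus(leaf(d), 6)))) =?= plus(leaf(V), V).
Bind X2 := leaf(n); no other remaining equation mentions X2.
Decompose plus/2: P =?= leaf(V),  leaf(leaf(plus(leaf(d), 6))) =?= V.
Bind P := leaf(V); no other remaining equation mentions P.
Bind V := leaf(leaf(plus(leaf(d), 6))). Substituting into the earlier bindings gives M := leaf(leaf(leaf(plus(leaf(d), 6)))), P := leaf(leaf(leaf(plus(leaf(d), 6)))).
MGU = { Y1 ↦ leaf(d), N ↦ node(plus(2, plus(leaf(d), 6)), node(m, plus(leaf(d), 6), leaf(d)), 6), T ↦ plus(leaf(d), 6), Y ↦ node(d, 2, 2), M ↦ leaf(leaf(leaf(plus(leaf(d), 6)))), R ↦ leaf(plus(leaf(d), 6)), X2 ↦ leaf(n), P ↦ leaf(leaf(leaf(plus(leaf(d), 6)))), V ↦ leaf(leaf(plus(leaf(d), 6))) }, so T ↦ plus(leaf(d), 6).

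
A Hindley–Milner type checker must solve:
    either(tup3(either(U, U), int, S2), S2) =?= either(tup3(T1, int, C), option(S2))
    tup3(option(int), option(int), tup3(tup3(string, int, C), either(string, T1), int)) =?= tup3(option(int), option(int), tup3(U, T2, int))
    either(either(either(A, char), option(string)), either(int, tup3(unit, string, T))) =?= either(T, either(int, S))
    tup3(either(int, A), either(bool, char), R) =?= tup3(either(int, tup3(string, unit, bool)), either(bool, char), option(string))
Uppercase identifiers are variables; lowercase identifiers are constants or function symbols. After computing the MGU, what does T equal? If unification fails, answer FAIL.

FAIL

Decompose either/2: tup3(either(U, U), int, S2) =?= tup3(T1, int, C),  S2 =?= option(S2).
Decompose tup3/3: either(U, U) =?= T1,  int =?= int,  S2 =?= C.
Bind T1 := either(U, U); substituting into the one remaining equation that mentions T1 gives: tup3(option(int), option(int), tup3(tup3(string, int, C), either(string, either(U, U)), int)) =?= tup3(option(int), option(int), tup3(U, T2, int)).
Delete trivial equation int =?= int.
Bind S2 := C; substituting into the one remaining equation that mentions S2 gives: C =?= option(C).
Occurs check fails: C occurs in option(C); the equation C =?= option(C) has no finite solution.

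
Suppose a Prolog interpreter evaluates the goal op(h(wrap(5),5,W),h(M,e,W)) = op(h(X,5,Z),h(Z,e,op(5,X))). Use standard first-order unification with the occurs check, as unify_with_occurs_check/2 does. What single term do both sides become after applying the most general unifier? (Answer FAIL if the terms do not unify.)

op(h(wrap(5),5,op(5,wrap(5))),h(op(5,wrap(5)),e,op(5,wrap(5))))

Decompose op/2: h(wrap(5),5,W) = h(X,5,Z),  h(M,e,W) = h(Z,e,op(5,X)).
Decompose h/3: wrap(5) = X,  5 = 5,  W = Z.
Bind X := wrap(5); substituting into the one remaining equation that mentions X gives: h(M,e,W) = h(Z,e,op(5,wrap(5))).
Delete trivial equation 5 = 5.
Bind W := Z; substituting into the remaining equation gives: h(M,e,Z) = h(Z,e,op(5,wrap(5))).
Decompose h/3: M = Z,  e = e,  Z = op(5,wrap(5)).
Bind M := Z; no other remaining equation mentions M.
Delete trivial equation e = e.
Bind Z := op(5,wrap(5)). Substituting into the earlier bindings gives W := op(5,wrap(5)), M := op(5,wrap(5)).
Applying the MGU to either side gives op(h(wrap(5),5,op(5,wrap(5))),h(op(5,wrap(5)),e,op(5,wrap(5)))).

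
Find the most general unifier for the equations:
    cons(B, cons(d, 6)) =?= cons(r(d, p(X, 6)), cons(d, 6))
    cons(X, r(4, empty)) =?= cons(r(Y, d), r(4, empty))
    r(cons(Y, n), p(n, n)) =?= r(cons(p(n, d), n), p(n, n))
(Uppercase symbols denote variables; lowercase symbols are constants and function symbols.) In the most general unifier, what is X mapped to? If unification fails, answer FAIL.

r(p(n, d), d)

Decompose cons/2: B =?= r(d, p(X, 6)),  cons(d, 6) =?= cons(d, 6).
Bind B := r(d, p(X, 6)); no other remaining equation mentions B.
Delete trivial equation cons(d, 6) =?= cons(d, 6).
Decompose cons/2: X =?= r(Y, d),  r(4, empty) =?= r(4, empty).
Bind X := r(Y, d); no other remaining equation mentions X. Substituting into the earlier binding gives B := r(d, p(r(Y, d), 6)).
Delete trivial equation r(4, empty) =?= r(4, empty).
Decompose r/2: cons(Y, n) =?= cons(p(n, d), n),  p(n, n) =?= p(n, n).
Decompose cons/2: Y =?= p(n, d),  n =?= n.
Bind Y := p(n, d); no other remaining equation mentions Y. Substituting into the earlier bindings gives B := r(d, p(r(p(n, d), d), 6)), X := r(p(n, d), d).
Delete trivial equation n =?= n.
Delete trivial equation p(n, n) =?= p(n, n).
MGU = { B ↦ r(d, p(r(p(n, d), d), 6)), X ↦ r(p(n, d), d), Y ↦ p(n, d) }, so X ↦ r(p(n, d), d).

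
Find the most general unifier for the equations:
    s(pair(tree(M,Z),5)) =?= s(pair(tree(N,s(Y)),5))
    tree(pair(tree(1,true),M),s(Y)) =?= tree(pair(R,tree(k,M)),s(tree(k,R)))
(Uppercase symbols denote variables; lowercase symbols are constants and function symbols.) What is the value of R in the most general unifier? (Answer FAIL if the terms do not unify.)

FAIL

Decompose s/1: pair(tree(M,Z),5) =?= pair(tree(N,s(Y)),5).
Decompose pair/2: tree(M,Z) =?= tree(N,s(Y)),  5 =?= 5.
Decompose tree/2: M =?= N,  Z =?= s(Y).
Bind M := N; substituting into the one remaining equation that mentions M gives: tree(pair(tree(1,true),N),s(Y)) =?= tree(pair(R,tree(k,N)),s(tree(k,R))).
Bind Z := s(Y); no other remaining equation mentions Z.
Delete trivial equation 5 =?= 5.
Decompose tree/2: pair(tree(1,true),N) =?= pair(R,tree(k,N)),  s(Y) =?= s(tree(k,R)).
Decompose pair/2: tree(1,true) =?= R,  N =?= tree(k,N).
Bind R := tree(1,true); substituting into the one remaining equation that mentions R gives: s(Y) =?= s(tree(k,tree(1,true))).
Occurs check fails: N occurs in tree(k,N); the equation N =?= tree(k,N) has no finite solution.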